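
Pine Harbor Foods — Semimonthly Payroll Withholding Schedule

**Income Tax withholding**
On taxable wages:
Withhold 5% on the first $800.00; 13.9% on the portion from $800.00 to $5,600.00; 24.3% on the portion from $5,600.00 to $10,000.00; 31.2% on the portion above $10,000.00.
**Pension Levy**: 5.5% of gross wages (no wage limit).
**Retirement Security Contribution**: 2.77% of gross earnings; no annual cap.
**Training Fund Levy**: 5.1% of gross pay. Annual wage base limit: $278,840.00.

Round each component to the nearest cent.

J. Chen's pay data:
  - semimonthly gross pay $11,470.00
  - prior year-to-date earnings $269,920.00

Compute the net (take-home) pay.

$7,831.47

Income Tax: taxable = $11,470.00
  $1,776.40 + 31.2% × ($11,470.00 − $10,000.00) = $1,776.40 + 31.2% × $1,470.00 = $2,235.04
Pension Levy: 5.5% × $11,470.00 = $630.85
Retirement Security Contribution: 2.77% × $11,470.00 = $317.72
Training Fund Levy: cap $278,840.00 − YTD $269,920.00 = $8,920.00 subject; 5.1% × $8,920.00 = $454.92
Total withheld: $2,235.04 + $630.85 + $317.72 + $454.92 = $3,638.53
Net pay: $11,470.00 − $3,638.53 = $7,831.47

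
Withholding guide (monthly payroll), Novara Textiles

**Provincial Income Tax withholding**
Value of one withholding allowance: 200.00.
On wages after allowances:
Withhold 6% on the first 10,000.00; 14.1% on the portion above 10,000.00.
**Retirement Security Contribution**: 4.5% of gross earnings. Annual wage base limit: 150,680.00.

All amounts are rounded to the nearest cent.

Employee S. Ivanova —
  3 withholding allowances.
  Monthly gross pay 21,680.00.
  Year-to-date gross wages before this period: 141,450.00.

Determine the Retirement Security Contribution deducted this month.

Retirement Security Contribution: cap 150,680.00 − YTD 141,450.00 = 9,230.00 subject; 4.5% × 9,230.00 = 415.35

415.35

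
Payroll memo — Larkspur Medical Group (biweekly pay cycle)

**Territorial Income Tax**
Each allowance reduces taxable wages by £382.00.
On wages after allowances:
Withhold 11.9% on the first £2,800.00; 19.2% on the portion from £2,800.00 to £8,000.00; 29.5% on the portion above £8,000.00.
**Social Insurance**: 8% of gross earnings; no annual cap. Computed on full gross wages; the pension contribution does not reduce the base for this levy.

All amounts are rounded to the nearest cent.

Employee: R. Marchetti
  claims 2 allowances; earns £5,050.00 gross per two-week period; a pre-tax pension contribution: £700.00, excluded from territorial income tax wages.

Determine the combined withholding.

£888.11

Territorial Income Tax: taxable = £5,050.00 − £700.00 − 2×£382.00 = £3,586.00
  £333.20 + 19.2% × (£3,586.00 − £2,800.00) = £333.20 + 19.2% × £786.00 = £484.11
Social Insurance: 8% × £5,050.00 = £404.00
Total: £484.11 + £404.00 = £888.11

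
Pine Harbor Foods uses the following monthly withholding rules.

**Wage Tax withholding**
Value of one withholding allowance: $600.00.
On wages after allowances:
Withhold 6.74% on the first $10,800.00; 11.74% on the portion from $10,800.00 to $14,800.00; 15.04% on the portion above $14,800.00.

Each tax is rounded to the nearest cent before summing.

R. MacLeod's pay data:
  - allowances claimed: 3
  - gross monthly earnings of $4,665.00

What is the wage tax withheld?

$193.10

Wage Tax: taxable = $4,665.00 − 3×$600.00 = $2,865.00
  6.74% × $2,865.00 = $193.10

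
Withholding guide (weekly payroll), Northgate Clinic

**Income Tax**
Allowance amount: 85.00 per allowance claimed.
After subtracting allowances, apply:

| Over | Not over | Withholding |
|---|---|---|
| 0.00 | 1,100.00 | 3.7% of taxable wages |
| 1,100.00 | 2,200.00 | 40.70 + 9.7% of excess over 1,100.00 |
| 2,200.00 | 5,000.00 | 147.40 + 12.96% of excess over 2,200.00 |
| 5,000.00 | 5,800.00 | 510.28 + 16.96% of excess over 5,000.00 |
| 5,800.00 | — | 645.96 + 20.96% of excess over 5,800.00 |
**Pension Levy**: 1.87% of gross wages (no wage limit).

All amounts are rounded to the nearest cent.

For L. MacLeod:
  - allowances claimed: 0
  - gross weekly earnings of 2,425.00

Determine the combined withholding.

221.91

Income Tax: taxable = 2,425.00
  147.40 + 12.96% × (2,425.00 − 2,200.00) = 147.40 + 12.96% × 225.00 = 176.56
Pension Levy: 1.87% × 2,425.00 = 45.35
Total: 176.56 + 45.35 = 221.91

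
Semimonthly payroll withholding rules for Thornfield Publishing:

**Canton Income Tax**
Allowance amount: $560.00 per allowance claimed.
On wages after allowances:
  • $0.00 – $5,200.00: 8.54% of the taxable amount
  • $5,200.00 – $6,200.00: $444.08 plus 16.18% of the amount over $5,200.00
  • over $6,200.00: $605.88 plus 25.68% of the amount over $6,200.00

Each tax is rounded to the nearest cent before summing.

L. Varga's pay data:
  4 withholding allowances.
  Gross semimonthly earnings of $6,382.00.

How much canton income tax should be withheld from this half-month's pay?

Canton Income Tax: taxable = $6,382.00 − 4×$560.00 = $4,142.00
  8.54% × $4,142.00 = $353.73

$353.73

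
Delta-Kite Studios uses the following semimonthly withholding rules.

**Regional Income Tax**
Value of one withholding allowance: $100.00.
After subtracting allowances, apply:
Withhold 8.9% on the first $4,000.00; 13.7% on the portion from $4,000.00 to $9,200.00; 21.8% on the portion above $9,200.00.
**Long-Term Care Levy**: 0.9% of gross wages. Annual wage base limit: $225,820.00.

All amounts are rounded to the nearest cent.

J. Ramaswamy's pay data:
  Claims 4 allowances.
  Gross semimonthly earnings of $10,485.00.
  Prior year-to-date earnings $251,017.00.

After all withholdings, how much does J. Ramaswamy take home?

$9,223.67

Regional Income Tax: taxable = $10,485.00 − 4×$100.00 = $10,085.00
  $1,068.40 + 21.8% × ($10,085.00 − $9,200.00) = $1,068.40 + 21.8% × $885.00 = $1,261.33
Long-Term Care Levy: YTD $251,017.00 ≥ cap $225,820.00 → $0.00
Total withheld: $1,261.33 + $0.00 = $1,261.33
Net pay: $10,485.00 − $1,261.33 = $9,223.67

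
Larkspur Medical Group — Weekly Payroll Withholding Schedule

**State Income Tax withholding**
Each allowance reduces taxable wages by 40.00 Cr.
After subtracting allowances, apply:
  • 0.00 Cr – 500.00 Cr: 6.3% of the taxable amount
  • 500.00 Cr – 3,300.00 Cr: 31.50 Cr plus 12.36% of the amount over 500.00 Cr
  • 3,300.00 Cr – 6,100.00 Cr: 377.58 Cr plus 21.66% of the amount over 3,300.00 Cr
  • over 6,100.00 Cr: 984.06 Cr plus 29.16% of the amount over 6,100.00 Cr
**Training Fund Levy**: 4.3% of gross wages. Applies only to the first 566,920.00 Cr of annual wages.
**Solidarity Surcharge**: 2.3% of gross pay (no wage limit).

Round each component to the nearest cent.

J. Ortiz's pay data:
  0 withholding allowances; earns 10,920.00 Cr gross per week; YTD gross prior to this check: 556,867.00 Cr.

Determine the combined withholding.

3,073.01 Cr

State Income Tax: taxable = 10,920.00 Cr
  984.06 Cr + 29.16% × (10,920.00 Cr − 6,100.00 Cr) = 984.06 Cr + 29.16% × 4,820.00 Cr = 2,389.57 Cr
Training Fund Levy: cap 566,920.00 Cr − YTD 556,867.00 Cr = 10,053.00 Cr subject; 4.3% × 10,053.00 Cr = 432.28 Cr
Solidarity Surcharge: 2.3% × 10,920.00 Cr = 251.16 Cr
Total: 2,389.57 Cr + 432.28 Cr + 251.16 Cr = 3,073.01 Cr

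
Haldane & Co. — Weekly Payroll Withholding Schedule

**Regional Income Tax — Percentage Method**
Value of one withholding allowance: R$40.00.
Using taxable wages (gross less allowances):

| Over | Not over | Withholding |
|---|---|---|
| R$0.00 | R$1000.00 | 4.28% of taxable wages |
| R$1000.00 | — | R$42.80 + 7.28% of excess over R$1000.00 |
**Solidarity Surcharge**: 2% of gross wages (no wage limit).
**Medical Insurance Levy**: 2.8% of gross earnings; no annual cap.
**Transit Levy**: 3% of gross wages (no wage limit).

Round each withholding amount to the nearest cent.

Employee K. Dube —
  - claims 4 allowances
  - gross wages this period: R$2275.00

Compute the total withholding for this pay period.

Regional Income Tax: taxable = R$2275.00 − 4×R$40.00 = R$2115.00
  R$42.80 + 7.28% × (R$2115.00 − R$1000.00) = R$42.80 + 7.28% × R$1115.00 = R$123.97
Solidarity Surcharge: 2% × R$2275.00 = R$45.50
Medical Insurance Levy: 2.8% × R$2275.00 = R$63.70
Transit Levy: 3% × R$2275.00 = R$68.25
Total: R$123.97 + R$45.50 + R$63.70 + R$68.25 = R$301.42

R$301.42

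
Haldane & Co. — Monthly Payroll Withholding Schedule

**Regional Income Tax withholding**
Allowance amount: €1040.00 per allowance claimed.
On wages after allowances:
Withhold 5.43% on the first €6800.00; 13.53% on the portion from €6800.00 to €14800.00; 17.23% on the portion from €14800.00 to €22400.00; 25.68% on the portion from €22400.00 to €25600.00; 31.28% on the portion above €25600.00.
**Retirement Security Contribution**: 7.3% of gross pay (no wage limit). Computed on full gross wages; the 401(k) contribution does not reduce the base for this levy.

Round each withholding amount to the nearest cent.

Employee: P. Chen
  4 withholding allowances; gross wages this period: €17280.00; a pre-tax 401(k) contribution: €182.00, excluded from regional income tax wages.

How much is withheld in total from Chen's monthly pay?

Regional Income Tax: taxable = €17280.00 − €182.00 − 4×€1040.00 = €12938.00
  €369.24 + 13.53% × (€12938.00 − €6800.00) = €369.24 + 13.53% × €6138.00 = €1199.71
Retirement Security Contribution: 7.3% × €17280.00 = €1261.44
Total: €1199.71 + €1261.44 = €2461.15

€2461.15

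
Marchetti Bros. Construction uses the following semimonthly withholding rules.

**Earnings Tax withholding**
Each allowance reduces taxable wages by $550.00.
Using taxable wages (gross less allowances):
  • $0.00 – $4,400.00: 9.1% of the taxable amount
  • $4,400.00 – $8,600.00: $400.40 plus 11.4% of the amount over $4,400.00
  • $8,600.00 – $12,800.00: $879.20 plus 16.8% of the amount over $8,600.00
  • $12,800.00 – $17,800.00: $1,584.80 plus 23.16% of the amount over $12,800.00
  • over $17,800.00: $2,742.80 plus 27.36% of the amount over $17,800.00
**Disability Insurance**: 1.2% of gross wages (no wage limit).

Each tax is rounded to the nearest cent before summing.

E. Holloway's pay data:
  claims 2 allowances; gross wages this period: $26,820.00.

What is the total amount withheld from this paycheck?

$5,231.55

Earnings Tax: taxable = $26,820.00 − 2×$550.00 = $25,720.00
  $2,742.80 + 27.36% × ($25,720.00 − $17,800.00) = $2,742.80 + 27.36% × $7,920.00 = $4,909.71
Disability Insurance: 1.2% × $26,820.00 = $321.84
Total: $4,909.71 + $321.84 = $5,231.55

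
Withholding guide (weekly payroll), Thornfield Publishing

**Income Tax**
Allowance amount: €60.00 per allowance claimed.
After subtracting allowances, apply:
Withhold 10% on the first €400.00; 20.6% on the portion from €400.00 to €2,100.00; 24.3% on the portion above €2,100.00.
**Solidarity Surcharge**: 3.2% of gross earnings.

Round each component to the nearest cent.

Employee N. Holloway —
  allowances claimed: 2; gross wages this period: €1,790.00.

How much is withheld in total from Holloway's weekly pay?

Income Tax: taxable = €1,790.00 − 2×€60.00 = €1,670.00
  €40.00 + 20.6% × (€1,670.00 − €400.00) = €40.00 + 20.6% × €1,270.00 = €301.62
Solidarity Surcharge: 3.2% × €1,790.00 = €57.28
Total: €301.62 + €57.28 = €358.90

€358.90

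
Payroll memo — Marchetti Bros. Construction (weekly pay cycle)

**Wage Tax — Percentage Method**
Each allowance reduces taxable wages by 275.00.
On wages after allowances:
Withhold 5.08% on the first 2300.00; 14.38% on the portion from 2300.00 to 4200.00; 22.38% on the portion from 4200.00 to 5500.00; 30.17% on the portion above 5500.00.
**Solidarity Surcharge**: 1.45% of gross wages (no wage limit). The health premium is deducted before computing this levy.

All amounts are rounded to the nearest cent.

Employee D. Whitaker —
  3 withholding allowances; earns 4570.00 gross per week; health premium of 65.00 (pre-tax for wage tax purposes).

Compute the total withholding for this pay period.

Wage Tax: taxable = 4570.00 − 65.00 − 3×275.00 = 3680.00
  116.84 + 14.38% × (3680.00 − 2300.00) = 116.84 + 14.38% × 1380.00 = 315.28
Solidarity Surcharge: 1.45% × 4505.00 = 65.32
Total: 315.28 + 65.32 = 380.60

380.60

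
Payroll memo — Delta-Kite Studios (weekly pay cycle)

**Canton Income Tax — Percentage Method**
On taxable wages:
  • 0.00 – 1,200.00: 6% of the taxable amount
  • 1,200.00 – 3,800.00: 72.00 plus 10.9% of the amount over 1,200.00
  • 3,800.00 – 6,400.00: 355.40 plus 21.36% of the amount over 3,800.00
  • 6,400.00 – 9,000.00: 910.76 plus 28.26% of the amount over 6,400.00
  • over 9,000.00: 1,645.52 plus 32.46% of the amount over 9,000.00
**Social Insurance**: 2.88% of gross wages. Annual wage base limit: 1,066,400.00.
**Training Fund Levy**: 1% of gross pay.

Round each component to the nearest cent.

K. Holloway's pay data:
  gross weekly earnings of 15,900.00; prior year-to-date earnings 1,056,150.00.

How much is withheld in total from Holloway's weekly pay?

Canton Income Tax: taxable = 15,900.00
  1,645.52 + 32.46% × (15,900.00 − 9,000.00) = 1,645.52 + 32.46% × 6,900.00 = 3,885.26
Social Insurance: cap 1,066,400.00 − YTD 1,056,150.00 = 10,250.00 subject; 2.88% × 10,250.00 = 295.20
Training Fund Levy: 1% × 15,900.00 = 159.00
Total: 3,885.26 + 295.20 + 159.00 = 4,339.46

4,339.46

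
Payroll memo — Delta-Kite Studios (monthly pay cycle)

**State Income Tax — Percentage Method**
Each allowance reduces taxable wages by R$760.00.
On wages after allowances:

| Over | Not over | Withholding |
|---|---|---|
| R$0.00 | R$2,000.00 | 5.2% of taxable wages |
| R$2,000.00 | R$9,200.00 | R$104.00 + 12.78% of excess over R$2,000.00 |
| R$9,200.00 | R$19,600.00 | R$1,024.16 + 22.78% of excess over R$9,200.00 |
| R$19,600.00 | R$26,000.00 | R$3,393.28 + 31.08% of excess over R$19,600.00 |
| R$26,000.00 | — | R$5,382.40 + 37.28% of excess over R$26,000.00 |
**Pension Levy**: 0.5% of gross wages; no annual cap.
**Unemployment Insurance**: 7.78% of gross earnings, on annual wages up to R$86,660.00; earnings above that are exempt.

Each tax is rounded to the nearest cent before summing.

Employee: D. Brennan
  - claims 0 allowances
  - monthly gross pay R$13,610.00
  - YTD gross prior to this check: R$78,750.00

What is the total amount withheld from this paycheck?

R$2,712.21

State Income Tax: taxable = R$13,610.00
  R$1,024.16 + 22.78% × (R$13,610.00 − R$9,200.00) = R$1,024.16 + 22.78% × R$4,410.00 = R$2,028.76
Pension Levy: 0.5% × R$13,610.00 = R$68.05
Unemployment Insurance: cap R$86,660.00 − YTD R$78,750.00 = R$7,910.00 subject; 7.78% × R$7,910.00 = R$615.40
Total: R$2,028.76 + R$68.05 + R$615.40 = R$2,712.21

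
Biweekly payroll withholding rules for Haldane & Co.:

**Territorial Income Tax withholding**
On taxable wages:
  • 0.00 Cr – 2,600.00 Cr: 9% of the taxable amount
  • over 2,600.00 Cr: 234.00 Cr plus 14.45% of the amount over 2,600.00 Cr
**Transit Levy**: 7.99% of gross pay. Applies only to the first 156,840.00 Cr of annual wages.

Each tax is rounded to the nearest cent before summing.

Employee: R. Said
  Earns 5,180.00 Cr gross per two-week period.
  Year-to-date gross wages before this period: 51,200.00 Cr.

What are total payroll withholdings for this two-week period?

1,020.69 Cr

Territorial Income Tax: taxable = 5,180.00 Cr
  234.00 Cr + 14.45% × (5,180.00 Cr − 2,600.00 Cr) = 234.00 Cr + 14.45% × 2,580.00 Cr = 606.81 Cr
Transit Levy: 7.99% × 5,180.00 Cr = 413.88 Cr
Total: 606.81 Cr + 413.88 Cr = 1,020.69 Cr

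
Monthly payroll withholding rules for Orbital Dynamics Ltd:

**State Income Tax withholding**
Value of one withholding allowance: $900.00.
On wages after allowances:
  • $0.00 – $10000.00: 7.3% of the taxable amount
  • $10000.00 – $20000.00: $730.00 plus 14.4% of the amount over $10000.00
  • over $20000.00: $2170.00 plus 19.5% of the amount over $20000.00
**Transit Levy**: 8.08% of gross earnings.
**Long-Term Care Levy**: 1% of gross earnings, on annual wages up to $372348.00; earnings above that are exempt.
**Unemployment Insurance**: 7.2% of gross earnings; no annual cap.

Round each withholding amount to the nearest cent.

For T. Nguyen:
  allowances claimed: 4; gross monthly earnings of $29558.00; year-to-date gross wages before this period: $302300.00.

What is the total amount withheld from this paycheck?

$8143.86

State Income Tax: taxable = $29558.00 − 4×$900.00 = $25958.00
  $2170.00 + 19.5% × ($25958.00 − $20000.00) = $2170.00 + 19.5% × $5958.00 = $3331.81
Transit Levy: 8.08% × $29558.00 = $2388.29
Long-Term Care Levy: 1% × $29558.00 = $295.58
Unemployment Insurance: 7.2% × $29558.00 = $2128.18
Total: $3331.81 + $2388.29 + $295.58 + $2128.18 = $8143.86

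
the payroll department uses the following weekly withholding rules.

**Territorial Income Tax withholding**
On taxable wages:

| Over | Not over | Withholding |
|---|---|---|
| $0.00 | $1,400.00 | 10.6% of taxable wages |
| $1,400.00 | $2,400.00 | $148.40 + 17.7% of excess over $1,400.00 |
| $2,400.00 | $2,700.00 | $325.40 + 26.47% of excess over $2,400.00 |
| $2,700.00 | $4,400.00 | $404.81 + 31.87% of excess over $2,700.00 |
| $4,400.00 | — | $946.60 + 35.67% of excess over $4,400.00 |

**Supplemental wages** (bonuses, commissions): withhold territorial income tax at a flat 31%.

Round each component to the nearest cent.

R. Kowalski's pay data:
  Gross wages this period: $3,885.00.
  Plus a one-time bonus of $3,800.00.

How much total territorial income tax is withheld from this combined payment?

$1,960.47

Territorial Income Tax: taxable = $3,885.00
  $404.81 + 31.87% × ($3,885.00 − $2,700.00) = $404.81 + 31.87% × $1,185.00 = $782.47
Supplemental (31% flat on bonus): 31% × $3,800.00 = $1,178.00
Total territorial income tax: $782.47 + $1,178.00 = $1,960.47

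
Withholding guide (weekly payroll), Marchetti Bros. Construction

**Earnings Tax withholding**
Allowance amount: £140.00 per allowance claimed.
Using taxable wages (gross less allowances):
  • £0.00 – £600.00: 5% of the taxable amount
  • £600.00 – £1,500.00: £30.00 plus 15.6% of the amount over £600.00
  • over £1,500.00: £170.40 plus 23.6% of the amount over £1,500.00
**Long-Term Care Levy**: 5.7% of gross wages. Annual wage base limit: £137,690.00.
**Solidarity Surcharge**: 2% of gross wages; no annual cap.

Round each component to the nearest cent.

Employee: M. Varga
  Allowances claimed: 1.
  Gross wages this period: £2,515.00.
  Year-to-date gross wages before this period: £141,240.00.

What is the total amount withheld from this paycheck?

£427.20

Earnings Tax: taxable = £2,515.00 − 1×£140.00 = £2,375.00
  £170.40 + 23.6% × (£2,375.00 − £1,500.00) = £170.40 + 23.6% × £875.00 = £376.90
Long-Term Care Levy: YTD £141,240.00 ≥ cap £137,690.00 → £0.00
Solidarity Surcharge: 2% × £2,515.00 = £50.30
Total: £376.90 + £0.00 + £50.30 = £427.20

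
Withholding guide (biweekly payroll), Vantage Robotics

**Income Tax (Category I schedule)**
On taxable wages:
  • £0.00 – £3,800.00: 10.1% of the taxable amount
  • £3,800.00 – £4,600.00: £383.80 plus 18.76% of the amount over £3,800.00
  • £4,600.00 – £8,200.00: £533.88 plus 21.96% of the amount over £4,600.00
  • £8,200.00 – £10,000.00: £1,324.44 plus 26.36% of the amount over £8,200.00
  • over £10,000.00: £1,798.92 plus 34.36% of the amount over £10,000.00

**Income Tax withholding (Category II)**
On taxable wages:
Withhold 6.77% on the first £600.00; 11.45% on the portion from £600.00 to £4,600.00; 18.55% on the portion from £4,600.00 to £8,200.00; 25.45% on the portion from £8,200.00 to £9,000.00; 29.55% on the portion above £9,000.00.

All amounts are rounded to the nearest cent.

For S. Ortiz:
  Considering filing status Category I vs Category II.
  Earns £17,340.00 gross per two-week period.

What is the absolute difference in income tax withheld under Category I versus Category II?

Income Tax (Category I): taxable = £17,340.00
  £1,798.92 + 34.36% × (£17,340.00 − £10,000.00) = £1,798.92 + 34.36% × £7,340.00 = £4,320.94
Income Tax (Category II): taxable = £17,340.00
  £1,370.02 + 29.55% × (£17,340.00 − £9,000.00) = £1,370.02 + 29.55% × £8,340.00 = £3,834.49
Difference: |£4,320.94 − £3,834.49| = £486.45 (higher under Category I)

£486.45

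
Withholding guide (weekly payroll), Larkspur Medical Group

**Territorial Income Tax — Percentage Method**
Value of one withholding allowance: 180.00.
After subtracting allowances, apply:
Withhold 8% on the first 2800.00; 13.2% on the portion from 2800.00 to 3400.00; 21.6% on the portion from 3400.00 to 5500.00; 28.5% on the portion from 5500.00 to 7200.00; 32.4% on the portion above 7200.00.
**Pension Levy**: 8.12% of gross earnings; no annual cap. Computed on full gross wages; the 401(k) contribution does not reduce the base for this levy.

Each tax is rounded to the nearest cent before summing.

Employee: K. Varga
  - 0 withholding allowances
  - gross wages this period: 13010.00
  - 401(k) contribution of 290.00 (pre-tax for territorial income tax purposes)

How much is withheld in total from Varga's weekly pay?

4086.19

Territorial Income Tax: taxable = 13010.00 − 290.00 = 12720.00
  1241.30 + 32.4% × (12720.00 − 7200.00) = 1241.30 + 32.4% × 5520.00 = 3029.78
Pension Levy: 8.12% × 13010.00 = 1056.41
Total: 3029.78 + 1056.41 = 4086.19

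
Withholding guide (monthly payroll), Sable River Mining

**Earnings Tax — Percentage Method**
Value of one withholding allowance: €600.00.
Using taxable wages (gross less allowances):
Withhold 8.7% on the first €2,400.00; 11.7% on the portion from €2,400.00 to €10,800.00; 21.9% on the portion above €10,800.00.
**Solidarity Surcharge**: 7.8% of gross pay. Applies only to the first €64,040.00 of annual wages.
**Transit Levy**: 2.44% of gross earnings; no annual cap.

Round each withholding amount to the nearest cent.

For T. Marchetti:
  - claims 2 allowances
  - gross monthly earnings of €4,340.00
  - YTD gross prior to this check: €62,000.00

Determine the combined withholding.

€560.40

Earnings Tax: taxable = €4,340.00 − 2×€600.00 = €3,140.00
  €208.80 + 11.7% × (€3,140.00 − €2,400.00) = €208.80 + 11.7% × €740.00 = €295.38
Solidarity Surcharge: cap €64,040.00 − YTD €62,000.00 = €2,040.00 subject; 7.8% × €2,040.00 = €159.12
Transit Levy: 2.44% × €4,340.00 = €105.90
Total: €295.38 + €159.12 + €105.90 = €560.40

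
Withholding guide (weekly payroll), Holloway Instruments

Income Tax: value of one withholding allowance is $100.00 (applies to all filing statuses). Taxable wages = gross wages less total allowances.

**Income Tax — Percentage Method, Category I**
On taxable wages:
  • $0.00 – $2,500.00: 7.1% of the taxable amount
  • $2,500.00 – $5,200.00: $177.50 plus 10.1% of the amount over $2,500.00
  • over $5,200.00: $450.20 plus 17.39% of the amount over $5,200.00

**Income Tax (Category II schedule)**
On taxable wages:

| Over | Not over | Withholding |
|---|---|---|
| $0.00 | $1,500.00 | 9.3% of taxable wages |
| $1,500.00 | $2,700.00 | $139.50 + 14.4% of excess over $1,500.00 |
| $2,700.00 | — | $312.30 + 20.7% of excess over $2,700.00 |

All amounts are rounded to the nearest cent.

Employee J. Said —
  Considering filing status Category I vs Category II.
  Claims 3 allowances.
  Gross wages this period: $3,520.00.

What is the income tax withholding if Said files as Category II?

Income Tax (Category II): taxable = $3,520.00 − 3×$100.00 = $3,220.00
  $312.30 + 20.7% × ($3,220.00 − $2,700.00) = $312.30 + 20.7% × $520.00 = $419.94

$419.94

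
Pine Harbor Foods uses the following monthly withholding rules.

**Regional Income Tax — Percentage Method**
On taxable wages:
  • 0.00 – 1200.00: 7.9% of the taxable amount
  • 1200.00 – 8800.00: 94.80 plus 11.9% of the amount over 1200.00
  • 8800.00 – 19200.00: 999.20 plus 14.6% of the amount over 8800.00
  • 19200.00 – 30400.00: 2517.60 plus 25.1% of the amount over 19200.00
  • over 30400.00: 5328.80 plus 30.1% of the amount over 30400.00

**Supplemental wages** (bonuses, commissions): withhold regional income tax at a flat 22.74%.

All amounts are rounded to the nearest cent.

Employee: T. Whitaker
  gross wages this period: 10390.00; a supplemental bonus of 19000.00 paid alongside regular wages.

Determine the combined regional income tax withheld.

5551.94

Regional Income Tax: taxable = 10390.00
  999.20 + 14.6% × (10390.00 − 8800.00) = 999.20 + 14.6% × 1590.00 = 1231.34
Supplemental (22.74% flat on bonus): 22.74% × 19000.00 = 4320.60
Total regional income tax: 1231.34 + 4320.60 = 5551.94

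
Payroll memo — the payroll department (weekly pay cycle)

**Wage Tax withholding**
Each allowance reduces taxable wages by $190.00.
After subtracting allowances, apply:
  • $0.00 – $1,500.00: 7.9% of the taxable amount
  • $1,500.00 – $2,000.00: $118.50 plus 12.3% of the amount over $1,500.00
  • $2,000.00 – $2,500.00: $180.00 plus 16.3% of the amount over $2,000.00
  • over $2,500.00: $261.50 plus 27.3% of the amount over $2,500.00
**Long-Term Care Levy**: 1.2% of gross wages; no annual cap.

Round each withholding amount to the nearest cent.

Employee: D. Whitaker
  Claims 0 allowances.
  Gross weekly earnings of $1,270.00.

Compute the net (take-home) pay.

Wage Tax: taxable = $1,270.00
  7.9% × $1,270.00 = $100.33
Long-Term Care Levy: 1.2% × $1,270.00 = $15.24
Total withheld: $100.33 + $15.24 = $115.57
Net pay: $1,270.00 − $115.57 = $1,154.43

$1,154.43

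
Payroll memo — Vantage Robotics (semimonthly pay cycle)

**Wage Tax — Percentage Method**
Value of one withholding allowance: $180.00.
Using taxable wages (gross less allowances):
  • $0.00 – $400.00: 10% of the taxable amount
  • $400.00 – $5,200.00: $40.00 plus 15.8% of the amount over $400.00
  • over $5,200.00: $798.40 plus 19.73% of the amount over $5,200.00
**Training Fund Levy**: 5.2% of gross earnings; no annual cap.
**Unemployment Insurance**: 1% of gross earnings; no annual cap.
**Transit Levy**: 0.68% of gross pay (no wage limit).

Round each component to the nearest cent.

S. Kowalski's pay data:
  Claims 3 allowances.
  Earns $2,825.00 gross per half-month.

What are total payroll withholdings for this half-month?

$532.19

Wage Tax: taxable = $2,825.00 − 3×$180.00 = $2,285.00
  $40.00 + 15.8% × ($2,285.00 − $400.00) = $40.00 + 15.8% × $1,885.00 = $337.83
Training Fund Levy: 5.2% × $2,825.00 = $146.90
Unemployment Insurance: 1% × $2,825.00 = $28.25
Transit Levy: 0.68% × $2,825.00 = $19.21
Total: $337.83 + $146.90 + $28.25 + $19.21 = $532.19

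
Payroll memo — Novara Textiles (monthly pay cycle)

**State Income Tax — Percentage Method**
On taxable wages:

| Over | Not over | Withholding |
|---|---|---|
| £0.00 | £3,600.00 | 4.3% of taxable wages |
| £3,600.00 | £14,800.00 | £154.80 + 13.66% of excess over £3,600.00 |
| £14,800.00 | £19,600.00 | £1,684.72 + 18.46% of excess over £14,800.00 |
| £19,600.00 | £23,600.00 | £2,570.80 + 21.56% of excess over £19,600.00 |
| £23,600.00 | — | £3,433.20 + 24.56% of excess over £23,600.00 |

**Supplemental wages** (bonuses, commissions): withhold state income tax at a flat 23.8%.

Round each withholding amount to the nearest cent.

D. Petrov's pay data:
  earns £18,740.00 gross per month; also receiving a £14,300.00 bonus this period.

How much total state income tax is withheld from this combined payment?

£5,815.44

State Income Tax: taxable = £18,740.00
  £1,684.72 + 18.46% × (£18,740.00 − £14,800.00) = £1,684.72 + 18.46% × £3,940.00 = £2,412.04
Supplemental (23.8% flat on bonus): 23.8% × £14,300.00 = £3,403.40
Total state income tax: £2,412.04 + £3,403.40 = £5,815.44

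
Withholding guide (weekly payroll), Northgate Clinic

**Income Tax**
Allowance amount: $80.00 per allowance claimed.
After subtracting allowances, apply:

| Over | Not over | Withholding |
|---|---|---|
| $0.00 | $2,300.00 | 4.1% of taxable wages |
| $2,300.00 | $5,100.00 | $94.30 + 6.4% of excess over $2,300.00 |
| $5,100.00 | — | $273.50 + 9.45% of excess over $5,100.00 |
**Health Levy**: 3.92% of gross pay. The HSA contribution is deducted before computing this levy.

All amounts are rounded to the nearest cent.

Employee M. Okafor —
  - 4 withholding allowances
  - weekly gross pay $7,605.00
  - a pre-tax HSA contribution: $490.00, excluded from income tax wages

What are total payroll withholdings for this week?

$712.59

Income Tax: taxable = $7,605.00 − $490.00 − 4×$80.00 = $6,795.00
  $273.50 + 9.45% × ($6,795.00 − $5,100.00) = $273.50 + 9.45% × $1,695.00 = $433.68
Health Levy: 3.92% × $7,115.00 = $278.91
Total: $433.68 + $278.91 = $712.59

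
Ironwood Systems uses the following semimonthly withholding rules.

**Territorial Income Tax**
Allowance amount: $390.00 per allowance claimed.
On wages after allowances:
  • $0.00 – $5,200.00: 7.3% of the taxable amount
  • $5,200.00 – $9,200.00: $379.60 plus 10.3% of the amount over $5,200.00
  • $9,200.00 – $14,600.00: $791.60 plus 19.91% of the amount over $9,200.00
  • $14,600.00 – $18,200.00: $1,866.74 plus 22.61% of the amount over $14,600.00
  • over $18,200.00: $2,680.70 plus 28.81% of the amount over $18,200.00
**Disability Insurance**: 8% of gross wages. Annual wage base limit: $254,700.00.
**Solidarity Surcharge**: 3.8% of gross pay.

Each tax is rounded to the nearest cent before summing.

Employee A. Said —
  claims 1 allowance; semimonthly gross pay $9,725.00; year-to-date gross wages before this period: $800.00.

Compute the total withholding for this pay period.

$1,966.03

Territorial Income Tax: taxable = $9,725.00 − 1×$390.00 = $9,335.00
  $791.60 + 19.91% × ($9,335.00 − $9,200.00) = $791.60 + 19.91% × $135.00 = $818.48
Disability Insurance: 8% × $9,725.00 = $778.00
Solidarity Surcharge: 3.8% × $9,725.00 = $369.55
Total: $818.48 + $778.00 + $369.55 = $1,966.03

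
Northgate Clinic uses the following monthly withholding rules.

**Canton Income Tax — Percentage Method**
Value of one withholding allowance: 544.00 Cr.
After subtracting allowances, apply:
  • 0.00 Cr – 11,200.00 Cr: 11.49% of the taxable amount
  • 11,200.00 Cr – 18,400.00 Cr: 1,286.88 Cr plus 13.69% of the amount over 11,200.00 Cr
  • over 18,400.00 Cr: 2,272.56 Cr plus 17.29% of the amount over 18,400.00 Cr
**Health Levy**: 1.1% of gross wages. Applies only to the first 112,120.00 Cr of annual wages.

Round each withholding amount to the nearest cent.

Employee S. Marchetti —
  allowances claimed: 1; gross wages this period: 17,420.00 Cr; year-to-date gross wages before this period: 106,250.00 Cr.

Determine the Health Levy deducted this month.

Health Levy: cap 112,120.00 Cr − YTD 106,250.00 Cr = 5,870.00 Cr subject; 1.1% × 5,870.00 Cr = 64.57 Cr

64.57 Cr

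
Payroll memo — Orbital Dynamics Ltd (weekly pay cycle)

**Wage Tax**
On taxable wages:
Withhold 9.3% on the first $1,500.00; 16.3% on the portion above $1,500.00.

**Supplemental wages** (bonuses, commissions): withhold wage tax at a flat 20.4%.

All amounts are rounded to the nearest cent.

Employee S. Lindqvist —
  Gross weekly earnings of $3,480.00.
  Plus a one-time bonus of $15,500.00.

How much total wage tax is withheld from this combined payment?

$3,624.24

Wage Tax: taxable = $3,480.00
  $139.50 + 16.3% × ($3,480.00 − $1,500.00) = $139.50 + 16.3% × $1,980.00 = $462.24
Supplemental (20.4% flat on bonus): 20.4% × $15,500.00 = $3,162.00
Total wage tax: $462.24 + $3,162.00 = $3,624.24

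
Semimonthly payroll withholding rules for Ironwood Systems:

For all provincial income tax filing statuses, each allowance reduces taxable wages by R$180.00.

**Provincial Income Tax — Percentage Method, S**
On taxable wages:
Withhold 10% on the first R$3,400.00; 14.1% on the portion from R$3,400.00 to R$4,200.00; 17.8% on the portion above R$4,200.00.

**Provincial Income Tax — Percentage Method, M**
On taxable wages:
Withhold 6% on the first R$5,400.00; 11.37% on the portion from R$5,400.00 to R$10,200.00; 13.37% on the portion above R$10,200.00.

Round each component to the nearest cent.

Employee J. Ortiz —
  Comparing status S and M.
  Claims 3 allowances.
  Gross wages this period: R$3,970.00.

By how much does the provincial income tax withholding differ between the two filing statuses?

R$138.43

Provincial Income Tax (S): taxable = R$3,970.00 − 3×R$180.00 = R$3,430.00
  R$340.00 + 14.1% × (R$3,430.00 − R$3,400.00) = R$340.00 + 14.1% × R$30.00 = R$344.23
Provincial Income Tax (M): taxable = R$3,970.00 − 3×R$180.00 = R$3,430.00
  6% × R$3,430.00 = R$205.80
Difference: |R$344.23 − R$205.80| = R$138.43 (higher under S)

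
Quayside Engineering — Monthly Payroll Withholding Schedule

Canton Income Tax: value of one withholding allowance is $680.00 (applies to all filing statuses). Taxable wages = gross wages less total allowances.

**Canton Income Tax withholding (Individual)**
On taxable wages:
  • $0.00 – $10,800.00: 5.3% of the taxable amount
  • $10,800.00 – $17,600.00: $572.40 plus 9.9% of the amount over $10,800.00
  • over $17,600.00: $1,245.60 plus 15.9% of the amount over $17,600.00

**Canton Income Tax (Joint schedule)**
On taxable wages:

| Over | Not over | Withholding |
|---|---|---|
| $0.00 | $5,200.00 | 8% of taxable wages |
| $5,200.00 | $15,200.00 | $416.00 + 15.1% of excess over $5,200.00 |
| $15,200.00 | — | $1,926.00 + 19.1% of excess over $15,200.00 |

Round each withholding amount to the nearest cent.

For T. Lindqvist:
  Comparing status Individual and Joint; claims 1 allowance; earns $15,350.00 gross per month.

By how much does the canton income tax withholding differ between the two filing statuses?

Canton Income Tax (Individual): taxable = $15,350.00 − 1×$680.00 = $14,670.00
  $572.40 + 9.9% × ($14,670.00 − $10,800.00) = $572.40 + 9.9% × $3,870.00 = $955.53
Canton Income Tax (Joint): taxable = $15,350.00 − 1×$680.00 = $14,670.00
  $416.00 + 15.1% × ($14,670.00 − $5,200.00) = $416.00 + 15.1% × $9,470.00 = $1,845.97
Difference: |$955.53 − $1,845.97| = $890.44 (higher under Joint)

$890.44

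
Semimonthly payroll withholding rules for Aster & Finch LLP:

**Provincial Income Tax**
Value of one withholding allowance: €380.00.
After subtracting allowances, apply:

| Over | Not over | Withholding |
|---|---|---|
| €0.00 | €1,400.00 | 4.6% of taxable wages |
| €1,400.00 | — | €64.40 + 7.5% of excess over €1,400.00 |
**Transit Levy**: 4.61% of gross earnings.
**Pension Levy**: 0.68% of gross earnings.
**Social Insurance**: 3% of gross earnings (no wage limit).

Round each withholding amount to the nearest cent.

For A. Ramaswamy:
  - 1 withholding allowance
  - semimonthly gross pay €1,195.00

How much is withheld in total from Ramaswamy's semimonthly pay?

€136.56

Provincial Income Tax: taxable = €1,195.00 − 1×€380.00 = €815.00
  4.6% × €815.00 = €37.49
Transit Levy: 4.61% × €1,195.00 = €55.09
Pension Levy: 0.68% × €1,195.00 = €8.13
Social Insurance: 3% × €1,195.00 = €35.85
Total: €37.49 + €55.09 + €8.13 + €35.85 = €136.56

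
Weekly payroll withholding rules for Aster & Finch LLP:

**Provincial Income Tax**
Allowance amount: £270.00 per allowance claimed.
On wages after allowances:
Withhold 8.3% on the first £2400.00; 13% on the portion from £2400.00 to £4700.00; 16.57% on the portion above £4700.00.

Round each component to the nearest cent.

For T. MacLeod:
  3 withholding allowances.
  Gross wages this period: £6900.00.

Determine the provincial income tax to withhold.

Provincial Income Tax: taxable = £6900.00 − 3×£270.00 = £6090.00
  £498.20 + 16.57% × (£6090.00 − £4700.00) = £498.20 + 16.57% × £1390.00 = £728.52

£728.52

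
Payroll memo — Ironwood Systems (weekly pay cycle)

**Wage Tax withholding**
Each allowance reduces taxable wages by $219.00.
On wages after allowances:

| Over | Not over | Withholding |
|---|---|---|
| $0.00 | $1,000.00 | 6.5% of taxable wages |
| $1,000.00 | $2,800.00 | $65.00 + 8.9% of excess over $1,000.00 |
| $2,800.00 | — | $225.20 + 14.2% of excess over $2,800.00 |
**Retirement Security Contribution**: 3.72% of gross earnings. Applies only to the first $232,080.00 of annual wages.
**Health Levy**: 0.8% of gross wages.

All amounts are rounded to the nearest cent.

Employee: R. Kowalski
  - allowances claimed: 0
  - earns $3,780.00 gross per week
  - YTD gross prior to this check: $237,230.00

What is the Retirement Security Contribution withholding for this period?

Retirement Security Contribution: YTD $237,230.00 ≥ cap $232,080.00 → $0.00

$0.00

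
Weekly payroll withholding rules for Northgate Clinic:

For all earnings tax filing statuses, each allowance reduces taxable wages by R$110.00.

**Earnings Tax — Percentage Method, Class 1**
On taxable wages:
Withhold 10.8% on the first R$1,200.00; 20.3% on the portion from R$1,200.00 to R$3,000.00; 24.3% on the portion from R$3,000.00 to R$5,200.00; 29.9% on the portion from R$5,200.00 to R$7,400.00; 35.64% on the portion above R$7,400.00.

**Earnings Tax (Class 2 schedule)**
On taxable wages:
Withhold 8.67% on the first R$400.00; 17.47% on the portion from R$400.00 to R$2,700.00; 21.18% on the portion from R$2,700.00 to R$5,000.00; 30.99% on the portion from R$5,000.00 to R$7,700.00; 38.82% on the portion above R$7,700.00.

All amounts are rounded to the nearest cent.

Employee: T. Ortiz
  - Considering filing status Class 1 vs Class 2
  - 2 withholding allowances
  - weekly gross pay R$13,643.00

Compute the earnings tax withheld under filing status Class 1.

R$3,834.00

Earnings Tax (Class 1): taxable = R$13,643.00 − 2×R$110.00 = R$13,423.00
  R$1,687.40 + 35.64% × (R$13,423.00 − R$7,400.00) = R$1,687.40 + 35.64% × R$6,023.00 = R$3,834.00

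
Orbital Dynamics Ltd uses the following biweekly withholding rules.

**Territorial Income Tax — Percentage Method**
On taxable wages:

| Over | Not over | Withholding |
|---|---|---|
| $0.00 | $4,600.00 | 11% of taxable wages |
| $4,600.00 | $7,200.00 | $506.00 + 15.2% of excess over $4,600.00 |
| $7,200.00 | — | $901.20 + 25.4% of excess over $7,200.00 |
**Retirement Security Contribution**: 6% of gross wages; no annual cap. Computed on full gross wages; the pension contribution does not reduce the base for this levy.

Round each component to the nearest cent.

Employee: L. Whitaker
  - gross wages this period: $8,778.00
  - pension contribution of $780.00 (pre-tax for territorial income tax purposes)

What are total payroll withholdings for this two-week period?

Territorial Income Tax: taxable = $8,778.00 − $780.00 = $7,998.00
  $901.20 + 25.4% × ($7,998.00 − $7,200.00) = $901.20 + 25.4% × $798.00 = $1,103.89
Retirement Security Contribution: 6% × $8,778.00 = $526.68
Total: $1,103.89 + $526.68 = $1,630.57

$1,630.57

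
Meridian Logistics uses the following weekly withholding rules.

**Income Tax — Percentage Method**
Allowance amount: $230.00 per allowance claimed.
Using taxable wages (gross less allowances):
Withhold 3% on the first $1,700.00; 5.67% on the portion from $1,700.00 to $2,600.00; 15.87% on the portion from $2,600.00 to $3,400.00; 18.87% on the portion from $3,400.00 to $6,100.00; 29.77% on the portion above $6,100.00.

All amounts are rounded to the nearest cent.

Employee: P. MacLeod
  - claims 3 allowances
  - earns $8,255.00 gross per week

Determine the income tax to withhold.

$1,174.61

Income Tax: taxable = $8,255.00 − 3×$230.00 = $7,565.00
  $738.48 + 29.77% × ($7,565.00 − $6,100.00) = $738.48 + 29.77% × $1,465.00 = $1,174.61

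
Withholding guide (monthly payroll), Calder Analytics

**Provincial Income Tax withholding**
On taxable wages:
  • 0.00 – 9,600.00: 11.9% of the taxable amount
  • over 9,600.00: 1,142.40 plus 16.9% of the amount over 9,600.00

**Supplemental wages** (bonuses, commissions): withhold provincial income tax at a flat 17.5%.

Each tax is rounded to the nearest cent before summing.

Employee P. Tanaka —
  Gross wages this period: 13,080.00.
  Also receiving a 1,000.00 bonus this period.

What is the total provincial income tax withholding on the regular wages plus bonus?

1,905.52

Provincial Income Tax: taxable = 13,080.00
  1,142.40 + 16.9% × (13,080.00 − 9,600.00) = 1,142.40 + 16.9% × 3,480.00 = 1,730.52
Supplemental (17.5% flat on bonus): 17.5% × 1,000.00 = 175.00
Total provincial income tax: 1,730.52 + 175.00 = 1,905.52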